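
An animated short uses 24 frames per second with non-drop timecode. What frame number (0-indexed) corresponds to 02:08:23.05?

Total seconds to the label: (2 × 3600 + 8 × 60 + 23) = 7703.
Frame index = 7703 × 24 + 5 = 184877.

184877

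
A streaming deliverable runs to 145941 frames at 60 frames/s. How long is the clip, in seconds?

2432.35 seconds

Running time = 145941 / (60) = 2432.35 s.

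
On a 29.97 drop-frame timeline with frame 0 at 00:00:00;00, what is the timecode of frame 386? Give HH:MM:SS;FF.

00:00:12;26

Each 10-minute DF block holds 10 × 60 × 30 − 9 × 2 = 17982 frames. 386 ÷ 17982 → 0 full blocks, remainder 386.
Within the partial block the first minute is 1800 frames and each further minute 1798, so 0 further minute boundaries passed. Total skipped labels = 18 × 0 + 2 × 0 = 0.
Non-drop label index = 386 + 0 = 386; at 30 labels/s that is 00:00:12:26, i.e. DF 00:00:12;26.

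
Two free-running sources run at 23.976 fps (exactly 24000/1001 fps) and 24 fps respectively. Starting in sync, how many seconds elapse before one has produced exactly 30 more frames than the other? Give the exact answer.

The gap grows by |24 − 24000/1001| = 24/1001 frames per second.
Time for a 30-frame gap: 30 ÷ (24/1001) = 1251.25 s.

1251.25 seconds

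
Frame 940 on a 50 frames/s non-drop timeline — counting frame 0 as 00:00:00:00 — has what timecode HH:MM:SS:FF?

00:00:18:40

940 ÷ 50 = 18 full seconds, remainder 40 frames.
18 s = 0 h 0 min 18 s.
Timecode: 00:00:18:40.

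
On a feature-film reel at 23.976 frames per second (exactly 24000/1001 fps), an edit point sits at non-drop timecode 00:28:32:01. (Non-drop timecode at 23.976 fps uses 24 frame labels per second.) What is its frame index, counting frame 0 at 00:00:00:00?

41089

Total seconds to the label: (0 × 3600 + 28 × 60 + 32) = 1712.
Frame index = 1712 × 24 + 1 = 41089.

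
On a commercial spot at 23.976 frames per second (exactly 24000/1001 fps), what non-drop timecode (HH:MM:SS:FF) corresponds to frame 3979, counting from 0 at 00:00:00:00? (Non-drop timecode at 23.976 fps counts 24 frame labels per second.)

3979 ÷ 24 = 165 full seconds, remainder 19 frames.
165 s = 0 h 2 min 45 s.
Timecode: 00:02:45:19.

00:02:45:19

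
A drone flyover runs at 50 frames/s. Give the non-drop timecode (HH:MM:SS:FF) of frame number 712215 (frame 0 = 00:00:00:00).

03:57:24:15

712215 ÷ 50 = 14244 full seconds, remainder 15 frames.
14244 s = 3 h 57 min 24 s.
Timecode: 03:57:24:15.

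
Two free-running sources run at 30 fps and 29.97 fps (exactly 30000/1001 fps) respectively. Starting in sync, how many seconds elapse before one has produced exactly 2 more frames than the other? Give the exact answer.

1001/15 seconds

The gap grows by |30000/1001 − 30| = 30/1001 frames per second.
Time for a 2-frame gap: 2 ÷ (30/1001) = 1001/15 s.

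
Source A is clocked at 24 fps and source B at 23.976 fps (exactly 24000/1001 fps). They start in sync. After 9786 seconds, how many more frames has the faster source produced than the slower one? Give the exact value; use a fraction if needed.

33552/143 frames

A emits 24 × 9786 = 234864 frames; B emits 24000/1001 × 9786 = 33552000/143.
Difference = 33552/143 frames (≈ 234.6294); B is behind A.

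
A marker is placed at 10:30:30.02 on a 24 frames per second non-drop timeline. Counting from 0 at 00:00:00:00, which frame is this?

Total seconds to the label: (10 × 3600 + 30 × 60 + 30) = 37830.
Frame index = 37830 × 24 + 2 = 907922.

907922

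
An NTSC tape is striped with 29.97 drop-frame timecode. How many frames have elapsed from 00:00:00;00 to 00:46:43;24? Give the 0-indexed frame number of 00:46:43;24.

As if non-drop at 30 labels/s: (0 × 3600 + 46 × 60 + 43) × 30 + 24 = 84114.
Minute boundaries passed: 46; those not divisible by 10: 46 − 4 = 42; dropped labels = 2 × 42 = 84.
Actual frame index = 84114 − 84 = 84030.

84030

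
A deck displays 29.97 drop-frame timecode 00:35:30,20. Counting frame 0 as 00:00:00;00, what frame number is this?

Complete 10-minute blocks: 3, each 17982 frames → 53946.
Remaining 5 whole minutes in the current block: 1800 + 4 × 1798 = 8992 frames.
Within the current minute: 30 × 30 + 20 − 2 = 918 (labels ;00/;01 skipped at this minute). Total = 53946 + 8992 + 918 = 63856.

63856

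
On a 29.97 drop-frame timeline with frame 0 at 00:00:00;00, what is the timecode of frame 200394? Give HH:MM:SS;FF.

01:51:26;14

Each 10-minute DF block holds 10 × 60 × 30 − 9 × 2 = 17982 frames. 200394 ÷ 17982 → 11 full blocks, remainder 2592.
Within the partial block the first minute is 1800 frames and each further minute 1798, so 1 further minute boundary passed. Total skipped labels = 18 × 11 + 2 × 1 = 200.
Non-drop label index = 200394 + 200 = 200594; at 30 labels/s that is 01:51:26:14, i.e. DF 01:51:26;14.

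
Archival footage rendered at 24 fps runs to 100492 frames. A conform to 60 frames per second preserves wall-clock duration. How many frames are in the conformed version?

Target frames = source frames × (target rate / source rate) = 100492 × (60)/(24) = 100492 × 5/2 = 251230.

251230 frames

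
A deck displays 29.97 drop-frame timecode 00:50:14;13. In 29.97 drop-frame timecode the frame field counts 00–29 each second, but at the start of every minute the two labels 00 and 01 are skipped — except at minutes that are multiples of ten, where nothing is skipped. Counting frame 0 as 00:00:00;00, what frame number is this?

As if non-drop at 30 labels/s: (0 × 3600 + 50 × 60 + 14) × 30 + 13 = 90433.
Minute boundaries passed: 50; those not divisible by 10: 50 − 5 = 45; dropped labels = 2 × 45 = 90.
Actual frame index = 90433 − 90 = 90343.

90343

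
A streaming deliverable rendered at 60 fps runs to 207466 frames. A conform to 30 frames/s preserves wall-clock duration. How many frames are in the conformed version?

Target frames = source frames × (target rate / source rate) = 207466 × (30)/(60) = 207466 × 1/2 = 103733.

103733 frames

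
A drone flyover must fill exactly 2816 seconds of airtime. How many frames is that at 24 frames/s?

Frames = 2816 × 24 = 67584.

67584 frames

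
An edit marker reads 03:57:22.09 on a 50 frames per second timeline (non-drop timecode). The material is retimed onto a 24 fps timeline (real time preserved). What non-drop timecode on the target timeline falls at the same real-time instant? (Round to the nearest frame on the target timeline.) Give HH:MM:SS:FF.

Source frame index: (3×3600 + 57×60 + 22) × 50 + 9 = 712109.
Real time: 712109 / (50) = 712109/50 s.
Target frame: (712109/50) × (24) = 8545308/25 ≈ 341812.320 → 341812.
At 24 labels/s: frame 341812 → 03:57:22:04.

03:57:22:04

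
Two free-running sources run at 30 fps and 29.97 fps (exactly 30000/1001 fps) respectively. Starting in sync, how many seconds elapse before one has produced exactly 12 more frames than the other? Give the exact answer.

The gap grows by |30000/1001 − 30| = 30/1001 frames per second.
Time for a 12-frame gap: 12 ÷ (30/1001) = 400.4 s.

400.4 seconds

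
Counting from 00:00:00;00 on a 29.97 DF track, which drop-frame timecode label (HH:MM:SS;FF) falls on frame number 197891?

01:50:02;29

Each 10-minute DF block holds 10 × 60 × 30 − 9 × 2 = 17982 frames. 197891 ÷ 17982 → 11 full blocks, remainder 89.
Within the partial block the first minute is 1800 frames and each further minute 1798, so 0 further minute boundaries passed. Total skipped labels = 18 × 11 + 2 × 0 = 198.
Non-drop label index = 197891 + 198 = 198089; at 30 labels/s that is 01:50:02:29, i.e. DF 01:50:02;29.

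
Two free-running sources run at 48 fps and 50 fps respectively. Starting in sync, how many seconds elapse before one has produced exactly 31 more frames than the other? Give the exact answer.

15.5 seconds

The gap grows by |50 − 48| = 2 frames per second.
Time for a 31-frame gap: 31 ÷ (2) = 15.5 s.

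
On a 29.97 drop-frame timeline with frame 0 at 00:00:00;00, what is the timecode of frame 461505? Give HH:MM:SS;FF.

04:16:38;27

Each 10-minute DF block holds 10 × 60 × 30 − 9 × 2 = 17982 frames. 461505 ÷ 17982 → 25 full blocks, remainder 11955.
Within the partial block the first minute is 1800 frames and each further minute 1798, so 6 further minute boundaries passed. Total skipped labels = 18 × 25 + 2 × 6 = 462.
Non-drop label index = 461505 + 462 = 461967; at 30 labels/s that is 04:16:38:27, i.e. DF 04:16:38;27.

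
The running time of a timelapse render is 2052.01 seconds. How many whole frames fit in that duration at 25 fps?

Frames = 2052.01 × 25 = 205201/4 ≈ 51300.2500.
Complete frames: 51300.

51300 frames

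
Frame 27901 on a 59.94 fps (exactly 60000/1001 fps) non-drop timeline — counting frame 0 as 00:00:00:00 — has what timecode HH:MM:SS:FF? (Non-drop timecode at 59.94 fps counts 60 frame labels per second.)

00:07:45:01

27901 ÷ 60 = 465 full seconds, remainder 1 frame.
465 s = 0 h 7 min 45 s.
Timecode: 00:07:45:01.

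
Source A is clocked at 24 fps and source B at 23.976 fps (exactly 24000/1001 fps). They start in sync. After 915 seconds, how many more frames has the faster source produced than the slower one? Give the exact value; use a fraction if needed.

21960/1001 frames

A emits 24 × 915 = 21960 frames; B emits 24000/1001 × 915 = 21960000/1001.
Difference = 21960/1001 frames (≈ 21.9381); B is behind A.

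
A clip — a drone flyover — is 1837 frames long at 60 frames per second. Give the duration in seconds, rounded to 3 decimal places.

30.617 seconds

Running time = 1837 × 1/60 = 1837/60 s ≈ 30.617 s.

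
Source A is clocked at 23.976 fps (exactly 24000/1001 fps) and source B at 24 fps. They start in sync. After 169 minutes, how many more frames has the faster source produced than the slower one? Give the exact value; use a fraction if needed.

169 min = 10140 s.
A emits 24000/1001 × 10140 = 18720000/77 frames; B emits 24 × 10140 = 243360.
Difference = 18720/77 frames (≈ 243.1169); B is ahead of A.

18720/77 frames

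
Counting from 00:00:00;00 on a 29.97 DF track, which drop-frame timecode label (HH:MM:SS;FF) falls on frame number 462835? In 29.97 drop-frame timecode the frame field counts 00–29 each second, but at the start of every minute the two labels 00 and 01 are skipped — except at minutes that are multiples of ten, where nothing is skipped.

Ten DF minutes hold 17982 frames, so frame 462835 lies in block 25 (frames 449550–467531) with 13285 frames into that block.
The block's first minute is 1800 frames and the rest 1798 each; 13285 frames reaches minute 7, so 25 × 18 + 7 × 2 = 464 labels have been skipped so far.
Adding those back, label number 462835 + 464 = 463299 at 30 labels/s is 15443 s + 9 f = 4 h 17 min 23 s frame 9, i.e. 04:17:23;09.

04:17:23;09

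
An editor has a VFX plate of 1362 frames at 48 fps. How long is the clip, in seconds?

Running time = 1362 / (48) = 28.375 s.

28.375 seconds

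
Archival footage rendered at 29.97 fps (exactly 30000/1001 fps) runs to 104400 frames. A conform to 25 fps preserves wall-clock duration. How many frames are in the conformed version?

Target frames = source frames × (target rate / source rate) = 104400 × (25)/(30000/1001) = 104400 × 1001/1200 = 87087.

87087 frames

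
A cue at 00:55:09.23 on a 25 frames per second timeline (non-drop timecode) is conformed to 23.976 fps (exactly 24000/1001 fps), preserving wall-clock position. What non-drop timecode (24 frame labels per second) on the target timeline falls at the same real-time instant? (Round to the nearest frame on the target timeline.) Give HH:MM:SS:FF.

Source frame index: (0×3600 + 55×60 + 9) × 25 + 23 = 82748.
Real time: 82748 / (25) = 82748/25 s.
Target frame: (82748/25) × (24000/1001) = 79438080/1001 ≈ 79358.721 → 79359.
At 24 labels/s: frame 79359 → 00:55:06:15.

00:55:06:15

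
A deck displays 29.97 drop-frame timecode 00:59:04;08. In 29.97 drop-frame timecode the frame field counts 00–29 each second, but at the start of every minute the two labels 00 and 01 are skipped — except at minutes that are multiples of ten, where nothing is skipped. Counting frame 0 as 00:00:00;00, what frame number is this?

Complete 10-minute blocks: 5, each 17982 frames → 89910.
Remaining 9 whole minutes in the current block: 1800 + 8 × 1798 = 16184 frames.
Within the current minute: 4 × 30 + 8 − 2 = 126 (labels ;00/;01 skipped at this minute). Total = 89910 + 16184 + 126 = 106220.

106220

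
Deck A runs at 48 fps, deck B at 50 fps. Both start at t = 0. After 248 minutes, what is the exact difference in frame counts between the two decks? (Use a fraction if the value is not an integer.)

29760 frames

248 min = 14880 s.
A emits 48 × 14880 = 714240 frames; B emits 50 × 14880 = 744000.
Difference = 29760 frames; B is ahead of A.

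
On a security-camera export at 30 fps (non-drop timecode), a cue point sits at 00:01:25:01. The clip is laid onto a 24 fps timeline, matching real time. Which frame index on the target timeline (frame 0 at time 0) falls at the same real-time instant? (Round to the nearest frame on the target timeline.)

Source frame index: (0×3600 + 1×60 + 25) × 30 + 1 = 2551.
Real time: 2551 / (30) = 2551/30 s.
Target frame: (2551/30) × (24) = 10204/5 ≈ 2040.800 → 2041.

frame 2041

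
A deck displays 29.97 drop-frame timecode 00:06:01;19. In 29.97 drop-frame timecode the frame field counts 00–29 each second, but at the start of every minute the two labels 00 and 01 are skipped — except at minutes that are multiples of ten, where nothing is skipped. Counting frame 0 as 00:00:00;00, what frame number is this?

10837

Complete 10-minute blocks: 0, each 17982 frames → 0.
Remaining 6 whole minutes in the current block: 1800 + 5 × 1798 = 10790 frames.
Within the current minute: 1 × 30 + 19 − 2 = 47 (labels ;00/;01 skipped at this minute). Total = 0 + 10790 + 47 = 10837.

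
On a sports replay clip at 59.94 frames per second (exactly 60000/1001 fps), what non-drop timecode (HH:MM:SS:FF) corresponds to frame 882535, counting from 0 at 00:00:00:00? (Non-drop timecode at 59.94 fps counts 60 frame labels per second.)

04:05:08:55

882535 ÷ 60 = 14708 full seconds, remainder 55 frames.
14708 s = 4 h 5 min 8 s.
Timecode: 04:05:08:55.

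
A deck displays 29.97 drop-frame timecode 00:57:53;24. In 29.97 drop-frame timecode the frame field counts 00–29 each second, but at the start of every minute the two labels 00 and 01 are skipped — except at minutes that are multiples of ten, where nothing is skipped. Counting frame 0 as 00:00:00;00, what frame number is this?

Complete 10-minute blocks: 5, each 17982 frames → 89910.
Remaining 7 whole minutes in the current block: 1800 + 6 × 1798 = 12588 frames.
Within the current minute: 53 × 30 + 24 − 2 = 1612 (labels ;00/;01 skipped at this minute). Total = 89910 + 12588 + 1612 = 104110.

104110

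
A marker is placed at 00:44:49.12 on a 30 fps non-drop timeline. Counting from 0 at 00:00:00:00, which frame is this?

80682

Total seconds to the label: (0 × 3600 + 44 × 60 + 49) = 2689.
Frame index = 2689 × 30 + 12 = 80682.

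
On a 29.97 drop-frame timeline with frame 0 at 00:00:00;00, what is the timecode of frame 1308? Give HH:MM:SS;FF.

Ten DF minutes hold 17982 frames, so frame 1308 lies in block 0 (frames 0–17981) with 1308 frames into that block.
The block's first minute is 1800 frames and the rest 1798 each; 1308 frames reaches minute 0, so 0 × 18 + 0 × 2 = 0 labels have been skipped so far.
Adding those back, label number 1308 + 0 = 1308 at 30 labels/s is 43 s + 18 f = 0 h 0 min 43 s frame 18, i.e. 00:00:43;18.

00:00:43;18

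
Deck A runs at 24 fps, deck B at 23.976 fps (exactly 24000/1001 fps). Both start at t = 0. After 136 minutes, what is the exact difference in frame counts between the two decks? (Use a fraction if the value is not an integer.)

136 min = 8160 s.
A emits 24 × 8160 = 195840 frames; B emits 24000/1001 × 8160 = 195840000/1001.
Difference = 195840/1001 frames (≈ 195.6444); B is behind A.

195840/1001 frames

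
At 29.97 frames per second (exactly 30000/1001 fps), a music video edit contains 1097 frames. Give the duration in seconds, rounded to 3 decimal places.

36.603 seconds

Running time = 1097 × 1001/30000 = 1098097/30000 s ≈ 36.603 s.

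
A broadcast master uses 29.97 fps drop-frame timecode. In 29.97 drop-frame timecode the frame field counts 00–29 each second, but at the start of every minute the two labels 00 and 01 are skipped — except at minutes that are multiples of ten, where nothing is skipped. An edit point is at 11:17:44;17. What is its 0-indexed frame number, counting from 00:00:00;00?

1218717

As if non-drop at 30 labels/s: (11 × 3600 + 17 × 60 + 44) × 30 + 17 = 1219937.
Minute boundaries passed: 677; those not divisible by 10: 677 − 67 = 610; dropped labels = 2 × 610 = 1220.
Actual frame index = 1219937 − 1220 = 1218717.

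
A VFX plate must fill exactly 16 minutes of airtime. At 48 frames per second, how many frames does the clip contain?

16 min = 960 s.
Frames = 960 × 48 = 46080.

46080 frames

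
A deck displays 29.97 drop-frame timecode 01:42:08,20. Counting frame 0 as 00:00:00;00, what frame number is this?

Complete 10-minute blocks: 10, each 17982 frames → 179820.
Remaining 2 whole minutes in the current block: 1800 + 1 × 1798 = 3598 frames.
Within the current minute: 8 × 30 + 20 − 2 = 258 (labels ;00/;01 skipped at this minute). Total = 179820 + 3598 + 258 = 183676.

183676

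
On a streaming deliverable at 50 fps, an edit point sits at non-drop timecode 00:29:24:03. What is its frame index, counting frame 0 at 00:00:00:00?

frame 88203

Total seconds to the label: (0 × 3600 + 29 × 60 + 24) = 1764.
Frame index = 1764 × 50 + 3 = 88203.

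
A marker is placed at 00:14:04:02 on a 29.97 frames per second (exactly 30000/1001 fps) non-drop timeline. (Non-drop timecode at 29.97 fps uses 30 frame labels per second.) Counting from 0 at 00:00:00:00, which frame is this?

frame 25322

Total seconds to the label: (0 × 3600 + 14 × 60 + 4) = 844.
Frame index = 844 × 30 + 2 = 25322.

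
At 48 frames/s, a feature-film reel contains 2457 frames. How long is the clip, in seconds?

Running time = 2457 / (48) = 51.1875 s.

51.1875 seconds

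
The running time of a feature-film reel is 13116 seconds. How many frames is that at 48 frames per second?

Frames = 13116 × 48 = 629568.

629568 frames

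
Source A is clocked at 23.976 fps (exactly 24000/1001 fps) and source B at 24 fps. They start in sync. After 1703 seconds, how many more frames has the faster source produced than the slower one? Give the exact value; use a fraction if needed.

A emits 24000/1001 × 1703 = 3144000/77 frames; B emits 24 × 1703 = 40872.
Difference = 3144/77 frames (≈ 40.8312); B is ahead of A.

3144/77 frames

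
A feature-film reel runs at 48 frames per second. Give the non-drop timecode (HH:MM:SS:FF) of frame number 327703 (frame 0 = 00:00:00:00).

01:53:47:07

327703 ÷ 48 = 6827 full seconds, remainder 7 frames.
6827 s = 1 h 53 min 47 s.
Timecode: 01:53:47:07.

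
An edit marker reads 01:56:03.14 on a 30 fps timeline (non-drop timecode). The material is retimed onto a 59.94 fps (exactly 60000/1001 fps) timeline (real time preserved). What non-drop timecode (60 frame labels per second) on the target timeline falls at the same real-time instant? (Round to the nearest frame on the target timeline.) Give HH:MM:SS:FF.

01:55:56:31

Source frame index: (1×3600 + 56×60 + 3) × 30 + 14 = 208904.
Real time: 208904 / (30) = 104452/15 s.
Target frame: (104452/15) × (60000/1001) = 417808000/1001 ≈ 417390.609 → 417391.
At 60 labels/s: frame 417391 → 01:55:56:31.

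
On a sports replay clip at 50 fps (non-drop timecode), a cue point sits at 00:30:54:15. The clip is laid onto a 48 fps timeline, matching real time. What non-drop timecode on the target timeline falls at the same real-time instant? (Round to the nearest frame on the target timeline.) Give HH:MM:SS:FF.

Source frame index: (0×3600 + 30×60 + 54) × 50 + 15 = 92715.
Real time: 92715 / (50) = 18543/10 s.
Target frame: (18543/10) × (48) = 445032/5 ≈ 89006.400 → 89006.
At 48 labels/s: frame 89006 → 00:30:54:14.

00:30:54:14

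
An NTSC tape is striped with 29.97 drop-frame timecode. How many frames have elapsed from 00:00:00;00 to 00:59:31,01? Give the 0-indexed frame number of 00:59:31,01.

107023

As if non-drop at 30 labels/s: (0 × 3600 + 59 × 60 + 31) × 30 + 1 = 107131.
Minute boundaries passed: 59; those not divisible by 10: 59 − 5 = 54; dropped labels = 2 × 54 = 108.
Actual frame index = 107131 − 108 = 107023.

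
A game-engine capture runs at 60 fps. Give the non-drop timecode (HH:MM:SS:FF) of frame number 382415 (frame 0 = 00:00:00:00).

01:46:13:35

382415 ÷ 60 = 6373 full seconds, remainder 35 frames.
6373 s = 1 h 46 min 13 s.
Timecode: 01:46:13:35.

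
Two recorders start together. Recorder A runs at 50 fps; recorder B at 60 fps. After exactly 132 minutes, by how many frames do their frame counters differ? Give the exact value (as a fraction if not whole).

79200 frames

132 min = 7920 s.
A emits 50 × 7920 = 396000 frames; B emits 60 × 7920 = 475200.
Difference = 79200 frames; B is ahead of A.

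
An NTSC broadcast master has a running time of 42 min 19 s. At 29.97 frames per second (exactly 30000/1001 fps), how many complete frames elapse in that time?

76093 frames

42 min 19 s = 2539 s.
Frames = 2539 × 30000/1001 = 76170000/1001 ≈ 76093.9061.
Complete frames: 76093.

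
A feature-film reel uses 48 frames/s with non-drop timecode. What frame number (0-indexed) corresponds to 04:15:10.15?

Total seconds to the label: (4 × 3600 + 15 × 60 + 10) = 15310.
Frame index = 15310 × 48 + 15 = 734895.

frame 734895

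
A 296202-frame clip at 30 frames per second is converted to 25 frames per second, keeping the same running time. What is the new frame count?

Target frames = source frames × (target rate / source rate) = 296202 × (25)/(30) = 296202 × 5/6 = 246835.

246835 frames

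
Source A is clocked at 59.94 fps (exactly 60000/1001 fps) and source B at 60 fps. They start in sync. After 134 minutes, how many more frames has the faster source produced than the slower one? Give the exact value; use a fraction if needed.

482400/1001 frames

134 min = 8040 s.
A emits 60000/1001 × 8040 = 482400000/1001 frames; B emits 60 × 8040 = 482400.
Difference = 482400/1001 frames (≈ 481.9181); B is ahead of A.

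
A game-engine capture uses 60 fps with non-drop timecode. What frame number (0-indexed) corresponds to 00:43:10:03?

155403

Total seconds to the label: (0 × 3600 + 43 × 60 + 10) = 2590.
Frame index = 2590 × 60 + 3 = 155403.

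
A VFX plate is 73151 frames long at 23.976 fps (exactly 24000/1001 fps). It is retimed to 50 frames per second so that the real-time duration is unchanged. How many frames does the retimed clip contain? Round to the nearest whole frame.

152550 frames

Frames at target rate = 73151 × (50) / (24000/1001) = 73224151/480 ≈ 152550.315.
Nearest whole frame: 152550.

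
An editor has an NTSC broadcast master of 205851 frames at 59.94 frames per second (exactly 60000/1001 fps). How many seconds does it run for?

Running time = 205851 / (60000/1001) = 3434.28085 s.

3434.28085 seconds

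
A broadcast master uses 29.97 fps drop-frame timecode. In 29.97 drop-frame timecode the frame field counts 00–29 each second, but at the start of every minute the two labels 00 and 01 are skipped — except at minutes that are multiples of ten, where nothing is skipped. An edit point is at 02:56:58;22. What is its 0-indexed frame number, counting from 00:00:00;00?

As if non-drop at 30 labels/s: (2 × 3600 + 56 × 60 + 58) × 30 + 22 = 318562.
Minute boundaries passed: 176; those not divisible by 10: 176 − 17 = 159; dropped labels = 2 × 159 = 318.
Actual frame index = 318562 − 318 = 318244.

318244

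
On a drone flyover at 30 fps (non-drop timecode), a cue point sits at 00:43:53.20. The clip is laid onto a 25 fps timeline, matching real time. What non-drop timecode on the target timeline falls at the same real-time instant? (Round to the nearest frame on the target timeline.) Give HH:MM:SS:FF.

00:43:53:17

Source frame index: (0×3600 + 43×60 + 53) × 30 + 20 = 79010.
Real time: 79010 / (30) = 7901/3 s.
Target frame: (7901/3) × (25) = 197525/3 ≈ 65841.667 → 65842.
At 25 labels/s: frame 65842 → 00:43:53:17.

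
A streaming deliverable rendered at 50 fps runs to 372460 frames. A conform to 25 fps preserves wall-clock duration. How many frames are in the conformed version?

Target frames = source frames × (target rate / source rate) = 372460 × (25)/(50) = 372460 × 1/2 = 186230.

186230 frames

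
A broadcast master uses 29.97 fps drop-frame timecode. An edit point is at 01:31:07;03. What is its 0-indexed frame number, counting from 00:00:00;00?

163849

As if non-drop at 30 labels/s: (1 × 3600 + 31 × 60 + 7) × 30 + 3 = 164013.
Minute boundaries passed: 91; those not divisible by 10: 91 − 9 = 82; dropped labels = 2 × 82 = 164.
Actual frame index = 164013 − 164 = 163849.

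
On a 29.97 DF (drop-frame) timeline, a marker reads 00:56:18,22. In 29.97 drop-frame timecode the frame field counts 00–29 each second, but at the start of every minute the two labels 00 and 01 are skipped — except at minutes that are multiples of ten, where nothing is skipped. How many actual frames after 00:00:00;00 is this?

101260

As if non-drop at 30 labels/s: (0 × 3600 + 56 × 60 + 18) × 30 + 22 = 101362.
Minute boundaries passed: 56; those not divisible by 10: 56 − 5 = 51; dropped labels = 2 × 51 = 102.
Actual frame index = 101362 − 102 = 101260.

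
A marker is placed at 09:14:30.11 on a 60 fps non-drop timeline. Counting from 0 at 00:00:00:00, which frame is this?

frame 1996211

Total seconds to the label: (9 × 3600 + 14 × 60 + 30) = 33270.
Frame index = 33270 × 60 + 11 = 1996211.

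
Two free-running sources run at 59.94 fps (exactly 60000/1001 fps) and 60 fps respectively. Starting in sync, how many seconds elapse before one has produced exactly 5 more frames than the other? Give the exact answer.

The gap grows by |60 − 60000/1001| = 60/1001 frames per second.
Time for a 5-frame gap: 5 ÷ (60/1001) = 1001/12 s.

1001/12 seconds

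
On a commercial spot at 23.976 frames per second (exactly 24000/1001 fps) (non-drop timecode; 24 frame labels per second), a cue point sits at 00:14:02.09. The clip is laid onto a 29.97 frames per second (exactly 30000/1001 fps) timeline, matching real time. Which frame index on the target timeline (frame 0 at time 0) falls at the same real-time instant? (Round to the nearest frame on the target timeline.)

Source frame index: (0×3600 + 14×60 + 2) × 24 + 9 = 20217.
Real time: 20217 / (24000/1001) = 6745739/8000 s.
Target frame: (6745739/8000) × (30000/1001) = 101085/4 ≈ 25271.250 → 25271.

frame 25271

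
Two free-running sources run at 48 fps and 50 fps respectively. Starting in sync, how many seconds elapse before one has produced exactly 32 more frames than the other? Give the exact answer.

The gap grows by |50 − 48| = 2 frames per second.
Time for a 32-frame gap: 32 ÷ (2) = 16 s.

16 seconds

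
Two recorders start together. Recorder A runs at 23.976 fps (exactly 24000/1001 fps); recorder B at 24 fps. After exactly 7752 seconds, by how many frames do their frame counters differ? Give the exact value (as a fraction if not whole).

A emits 24000/1001 × 7752 = 186048000/1001 frames; B emits 24 × 7752 = 186048.
Difference = 186048/1001 frames (≈ 185.8621); B is ahead of A.

186048/1001 frames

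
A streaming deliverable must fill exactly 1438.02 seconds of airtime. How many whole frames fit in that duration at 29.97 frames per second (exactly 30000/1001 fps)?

Frames = 1438.02 × 30000/1001 = 43140600/1001 ≈ 43097.5025.
Complete frames: 43097.

43097 frames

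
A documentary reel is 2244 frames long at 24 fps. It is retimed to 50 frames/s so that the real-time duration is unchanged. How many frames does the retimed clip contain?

Target frames = source frames × (target rate / source rate) = 2244 × (50)/(24) = 2244 × 25/12 = 4675.

4675 frames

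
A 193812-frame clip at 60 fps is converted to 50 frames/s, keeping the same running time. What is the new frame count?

161510 frames

Target frames = source frames × (target rate / source rate) = 193812 × (50)/(60) = 193812 × 5/6 = 161510.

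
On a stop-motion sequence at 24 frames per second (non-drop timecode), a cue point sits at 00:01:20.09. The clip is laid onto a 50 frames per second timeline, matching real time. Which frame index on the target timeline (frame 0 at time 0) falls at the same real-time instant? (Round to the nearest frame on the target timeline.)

frame 4019

Source frame index: (0×3600 + 1×60 + 20) × 24 + 9 = 1929.
Real time: 1929 / (24) = 643/8 s.
Target frame: (643/8) × (50) = 16075/4 ≈ 4018.750 → 4019.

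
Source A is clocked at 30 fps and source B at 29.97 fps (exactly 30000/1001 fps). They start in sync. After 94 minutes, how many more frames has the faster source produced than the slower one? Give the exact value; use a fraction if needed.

169200/1001 frames

94 min = 5640 s.
A emits 30 × 5640 = 169200 frames; B emits 30000/1001 × 5640 = 169200000/1001.
Difference = 169200/1001 frames (≈ 169.0310); B is behind A.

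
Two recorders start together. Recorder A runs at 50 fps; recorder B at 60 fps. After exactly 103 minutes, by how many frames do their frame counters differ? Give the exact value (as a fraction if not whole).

103 min = 6180 s.
A emits 50 × 6180 = 309000 frames; B emits 60 × 6180 = 370800.
Difference = 61800 frames; B is ahead of A.

61800 frames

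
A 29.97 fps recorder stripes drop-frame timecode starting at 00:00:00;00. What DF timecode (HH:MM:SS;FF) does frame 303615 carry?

Each 10-minute DF block holds 10 × 60 × 30 − 9 × 2 = 17982 frames. 303615 ÷ 17982 → 16 full blocks, remainder 15903.
Within the partial block the first minute is 1800 frames and each further minute 1798, so 8 further minute boundaries passed. Total skipped labels = 18 × 16 + 2 × 8 = 304.
Non-drop label index = 303615 + 304 = 303919; at 30 labels/s that is 02:48:50:19, i.e. DF 02:48:50;19.

02:48:50;19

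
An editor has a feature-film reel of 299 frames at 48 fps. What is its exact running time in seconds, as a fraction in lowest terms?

Running time = 299 ÷ (48) = 299 × 1/48 = 299/48 s.

299/48 seconds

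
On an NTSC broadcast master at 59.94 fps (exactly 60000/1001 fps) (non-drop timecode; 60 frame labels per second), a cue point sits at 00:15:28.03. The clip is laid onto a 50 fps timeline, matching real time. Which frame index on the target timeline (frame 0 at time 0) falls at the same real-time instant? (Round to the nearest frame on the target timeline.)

Source frame index: (0×3600 + 15×60 + 28) × 60 + 3 = 55683.
Real time: 55683 / (60000/1001) = 18579561/20000 s.
Target frame: (18579561/20000) × (50) = 18579561/400 ≈ 46448.902 → 46449.

frame 46449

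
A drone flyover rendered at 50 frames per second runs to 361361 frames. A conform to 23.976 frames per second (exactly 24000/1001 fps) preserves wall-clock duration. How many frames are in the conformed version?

173280 frames

Target frames = source frames × (target rate / source rate) = 361361 × (24000/1001)/(50) = 361361 × 480/1001 = 173280.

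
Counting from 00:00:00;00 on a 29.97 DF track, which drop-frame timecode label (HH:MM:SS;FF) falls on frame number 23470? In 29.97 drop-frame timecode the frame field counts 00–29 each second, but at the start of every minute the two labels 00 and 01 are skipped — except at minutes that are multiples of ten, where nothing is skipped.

Ten DF minutes hold 17982 frames, so frame 23470 lies in block 1 (frames 17982–35963) with 5488 frames into that block.
The block's first minute is 1800 frames and the rest 1798 each; 5488 frames reaches minute 3, so 1 × 18 + 3 × 2 = 24 labels have been skipped so far.
Adding those back, label number 23470 + 24 = 23494 at 30 labels/s is 783 s + 4 f = 0 h 13 min 3 s frame 4, i.e. 00:13:03;04.

00:13:03;04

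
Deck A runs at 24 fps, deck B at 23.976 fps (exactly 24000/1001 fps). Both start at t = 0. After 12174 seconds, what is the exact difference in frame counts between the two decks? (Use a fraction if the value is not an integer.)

292176/1001 frames

A emits 24 × 12174 = 292176 frames; B emits 24000/1001 × 12174 = 292176000/1001.
Difference = 292176/1001 frames (≈ 291.8841); B is behind A.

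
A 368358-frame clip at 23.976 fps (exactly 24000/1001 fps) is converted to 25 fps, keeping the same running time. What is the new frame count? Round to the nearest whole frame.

384090 frames

Frames at target rate = 368358 × (25) / (24000/1001) = 61454393/160 ≈ 384089.956.
Nearest whole frame: 384090.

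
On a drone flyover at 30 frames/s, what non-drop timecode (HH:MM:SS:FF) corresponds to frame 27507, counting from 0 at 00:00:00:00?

00:15:16:27

27507 ÷ 30 = 916 full seconds, remainder 27 frames.
916 s = 0 h 15 min 16 s.
Timecode: 00:15:16:27.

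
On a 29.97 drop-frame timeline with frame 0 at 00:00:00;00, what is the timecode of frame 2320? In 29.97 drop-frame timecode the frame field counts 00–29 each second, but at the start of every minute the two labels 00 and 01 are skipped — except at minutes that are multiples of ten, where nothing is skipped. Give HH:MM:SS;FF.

Each 10-minute DF block holds 10 × 60 × 30 − 9 × 2 = 17982 frames. 2320 ÷ 17982 → 0 full blocks, remainder 2320.
Within the partial block the first minute is 1800 frames and each further minute 1798, so 1 further minute boundary passed. Total skipped labels = 18 × 0 + 2 × 1 = 2.
Non-drop label index = 2320 + 2 = 2322; at 30 labels/s that is 00:01:17:12, i.e. DF 00:01:17;12.

00:01:17;12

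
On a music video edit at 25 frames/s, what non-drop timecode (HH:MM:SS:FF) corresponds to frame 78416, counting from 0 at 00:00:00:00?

00:52:16:16

78416 ÷ 25 = 3136 full seconds, remainder 16 frames.
3136 s = 0 h 52 min 16 s.
Timecode: 00:52:16:16.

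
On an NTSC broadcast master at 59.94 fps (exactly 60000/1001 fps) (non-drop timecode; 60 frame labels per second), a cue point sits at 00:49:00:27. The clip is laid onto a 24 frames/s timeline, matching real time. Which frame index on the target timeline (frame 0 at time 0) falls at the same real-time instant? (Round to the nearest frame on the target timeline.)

Source frame index: (0×3600 + 49×60 + 0) × 60 + 27 = 176427.
Real time: 176427 / (60000/1001) = 58867809/20000 s.
Target frame: (58867809/20000) × (24) = 176603427/2500 ≈ 70641.371 → 70641.

frame 70641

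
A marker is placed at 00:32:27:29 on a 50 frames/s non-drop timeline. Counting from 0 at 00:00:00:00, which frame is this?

Total seconds to the label: (0 × 3600 + 32 × 60 + 27) = 1947.
Frame index = 1947 × 50 + 29 = 97379.

97379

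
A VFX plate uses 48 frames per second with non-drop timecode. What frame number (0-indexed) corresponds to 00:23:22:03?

frame 67299

Total seconds to the label: (0 × 3600 + 23 × 60 + 22) = 1402.
Frame index = 1402 × 48 + 3 = 67299.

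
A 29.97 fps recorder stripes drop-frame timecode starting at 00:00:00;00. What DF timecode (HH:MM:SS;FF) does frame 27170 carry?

Ten DF minutes hold 17982 frames, so frame 27170 lies in block 1 (frames 17982–35963) with 9188 frames into that block.
The block's first minute is 1800 frames and the rest 1798 each; 9188 frames reaches minute 5, so 1 × 18 + 5 × 2 = 28 labels have been skipped so far.
Adding those back, label number 27170 + 28 = 27198 at 30 labels/s is 906 s + 18 f = 0 h 15 min 6 s frame 18, i.e. 00:15:06;18.

00:15:06;18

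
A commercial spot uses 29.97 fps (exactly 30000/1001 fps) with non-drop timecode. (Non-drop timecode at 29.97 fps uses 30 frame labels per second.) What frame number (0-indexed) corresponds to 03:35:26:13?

Total seconds to the label: (3 × 3600 + 35 × 60 + 26) = 12926.
Frame index = 12926 × 30 + 13 = 387793.

frame 387793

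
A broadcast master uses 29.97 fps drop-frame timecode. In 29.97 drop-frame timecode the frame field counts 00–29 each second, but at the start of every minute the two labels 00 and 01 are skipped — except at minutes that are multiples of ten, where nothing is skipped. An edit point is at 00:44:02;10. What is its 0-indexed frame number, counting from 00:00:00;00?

79190

Complete 10-minute blocks: 4, each 17982 frames → 71928.
Remaining 4 whole minutes in the current block: 1800 + 3 × 1798 = 7194 frames.
Within the current minute: 2 × 30 + 10 − 2 = 68 (labels ;00/;01 skipped at this minute). Total = 71928 + 7194 + 68 = 79190.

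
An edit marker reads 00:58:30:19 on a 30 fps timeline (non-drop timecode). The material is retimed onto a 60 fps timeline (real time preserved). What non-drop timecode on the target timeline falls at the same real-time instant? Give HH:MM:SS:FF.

Source frame index: (0×3600 + 58×60 + 30) × 30 + 19 = 105319.
Real time: 105319 / (30) = 105319/30 s.
Target frame: (105319/30) × (60) = 210638.
At 60 labels/s: frame 210638 → 00:58:30:38.

00:58:30:38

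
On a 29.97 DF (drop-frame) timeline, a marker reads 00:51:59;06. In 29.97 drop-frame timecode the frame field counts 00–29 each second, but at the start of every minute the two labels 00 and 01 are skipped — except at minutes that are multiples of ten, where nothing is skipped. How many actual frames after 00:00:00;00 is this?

As if non-drop at 30 labels/s: (0 × 3600 + 51 × 60 + 59) × 30 + 6 = 93576.
Minute boundaries passed: 51; those not divisible by 10: 51 − 5 = 46; dropped labels = 2 × 46 = 92.
Actual frame index = 93576 − 92 = 93484.

93484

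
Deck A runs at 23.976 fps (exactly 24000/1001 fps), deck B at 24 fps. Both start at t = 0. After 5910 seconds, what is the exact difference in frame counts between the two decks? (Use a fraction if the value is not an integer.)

A emits 24000/1001 × 5910 = 141840000/1001 frames; B emits 24 × 5910 = 141840.
Difference = 141840/1001 frames (≈ 141.6983); B is ahead of A.

141840/1001 frames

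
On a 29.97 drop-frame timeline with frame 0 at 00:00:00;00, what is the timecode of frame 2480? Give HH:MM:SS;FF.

00:01:22;22

Each 10-minute DF block holds 10 × 60 × 30 − 9 × 2 = 17982 frames. 2480 ÷ 17982 → 0 full blocks, remainder 2480.
Within the partial block the first minute is 1800 frames and each further minute 1798, so 1 further minute boundary passed. Total skipped labels = 18 × 0 + 2 × 1 = 2.
Non-drop label index = 2480 + 2 = 2482; at 30 labels/s that is 00:01:22:22, i.e. DF 00:01:22;22.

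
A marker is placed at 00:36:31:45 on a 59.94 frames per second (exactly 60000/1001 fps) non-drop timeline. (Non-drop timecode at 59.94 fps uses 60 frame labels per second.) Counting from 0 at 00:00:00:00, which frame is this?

Total seconds to the label: (0 × 3600 + 36 × 60 + 31) = 2191.
Frame index = 2191 × 60 + 45 = 131505.

131505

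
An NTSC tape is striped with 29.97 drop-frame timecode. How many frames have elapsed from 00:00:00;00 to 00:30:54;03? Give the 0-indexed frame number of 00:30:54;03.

55569

As if non-drop at 30 labels/s: (0 × 3600 + 30 × 60 + 54) × 30 + 3 = 55623.
Minute boundaries passed: 30; those not divisible by 10: 30 − 3 = 27; dropped labels = 2 × 27 = 54.
Actual frame index = 55623 − 54 = 55569.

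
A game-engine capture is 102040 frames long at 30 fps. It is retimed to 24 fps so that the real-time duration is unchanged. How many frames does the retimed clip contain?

Target frames = source frames × (target rate / source rate) = 102040 × (24)/(30) = 102040 × 4/5 = 81632.

81632 frames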